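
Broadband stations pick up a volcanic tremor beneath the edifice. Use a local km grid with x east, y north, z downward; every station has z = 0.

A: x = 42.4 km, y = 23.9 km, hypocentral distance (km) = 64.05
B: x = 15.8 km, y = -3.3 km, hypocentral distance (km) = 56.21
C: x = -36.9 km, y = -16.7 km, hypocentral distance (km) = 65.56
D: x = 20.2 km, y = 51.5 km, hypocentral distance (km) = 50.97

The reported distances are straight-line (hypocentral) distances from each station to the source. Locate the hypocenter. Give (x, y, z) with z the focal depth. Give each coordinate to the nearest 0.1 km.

(-10.3, 31.5, 35.6)

Each station gives a sphere (x−x_i)² + (y−y_i)² + z² = d_i² (stations at z=0).
Subtracting the A sphere from B and C: z² cancels, leaving linear equations in x and y:
-53.2 x − 54.4 y = -1165.60
-158.6 x − 81.2 y = -924.18
Solving: x ≈ -10.300, y ≈ 31.499 km (keep extra digits for the depth step; rounded: -10.3, 31.5).
Then from the A sphere: z² = 64.05² − (x − 42.4)² − (y − 23.9)² with x = -10.300, y = 31.499, so z ≈ 35.600 ≈ 35.6 km.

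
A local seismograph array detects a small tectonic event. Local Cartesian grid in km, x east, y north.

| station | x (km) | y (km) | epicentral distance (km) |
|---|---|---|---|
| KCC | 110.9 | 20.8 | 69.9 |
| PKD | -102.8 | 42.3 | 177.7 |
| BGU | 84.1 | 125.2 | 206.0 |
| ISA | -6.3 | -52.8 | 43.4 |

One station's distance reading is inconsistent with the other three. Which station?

Solve using three stations at a time. Using PKD, BGU, ISA (subtract circle equations pairwise → linear system) gives (x, y) ≈ (31.6, -74.0).
Distances from that point to each station vs reported:
  KCC: calculated 123.6 vs reported 69.9 → residual 53.7 km
  PKD: calculated 177.7 vs reported 177.7 → residual 0.0 km
  BGU: calculated 206.0 vs reported 206.0 → residual 0.0 km
  ISA: calculated 43.4 vs reported 43.4 → residual 0.0 km
PKD, BGU, ISA are mutually consistent (residuals ≈ 0); KCC is off by 53.7 km.

KCC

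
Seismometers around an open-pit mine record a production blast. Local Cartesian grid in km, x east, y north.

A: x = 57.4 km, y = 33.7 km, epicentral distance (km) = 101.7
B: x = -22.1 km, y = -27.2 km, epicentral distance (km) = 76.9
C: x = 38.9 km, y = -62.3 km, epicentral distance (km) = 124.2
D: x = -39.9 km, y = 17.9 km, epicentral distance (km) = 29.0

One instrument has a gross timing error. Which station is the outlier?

C

Solve using three stations at a time. Using A, B, D (subtract circle equations pairwise → linear system) gives (x, y) ≈ (-43.5, 46.7).
Distances from that point to each station vs reported:
  A: calculated 101.7 vs reported 101.7 → residual 0.0 km
  B: calculated 76.9 vs reported 76.9 → residual 0.0 km
  C: calculated 136.6 vs reported 124.2 → residual 12.4 km
  D: calculated 29.0 vs reported 29.0 → residual 0.0 km
A, B, D are mutually consistent (residuals ≈ 0); C is off by 12.4 km.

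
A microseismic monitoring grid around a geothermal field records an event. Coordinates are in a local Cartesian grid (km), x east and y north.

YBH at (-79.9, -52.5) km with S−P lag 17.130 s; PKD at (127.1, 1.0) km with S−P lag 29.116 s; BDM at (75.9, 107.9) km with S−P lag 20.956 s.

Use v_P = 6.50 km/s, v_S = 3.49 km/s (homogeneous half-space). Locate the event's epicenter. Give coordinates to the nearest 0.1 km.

Distance from S−P lag: d = Δt · v_P v_S / (v_P − v_S) = Δt · (6.50·3.49)/(6.50−3.49) ≈ 7.5365·Δt.
So d_YBH = 129.10, d_PKD = 219.43, d_BDM = 157.94 km.
Circle about each station: (x + 79.9)² + (y + 52.5)² = 129.10²; (x − 127.1)² + (y − 1.0)² = 219.43²; (x − 75.9)² + (y − 107.9)² = 157.94².
Subtracting the YBH equation from the PKD and BDM equations removes the quadratic terms:
414.0 x + 107.0 y = -24467.56
311.6 x + 320.8 y = -15.27
Solving the 2×2 system: x ≈ -78.9, y ≈ 76.6 km.

x ≈ -78.9 km, y ≈ 76.6 km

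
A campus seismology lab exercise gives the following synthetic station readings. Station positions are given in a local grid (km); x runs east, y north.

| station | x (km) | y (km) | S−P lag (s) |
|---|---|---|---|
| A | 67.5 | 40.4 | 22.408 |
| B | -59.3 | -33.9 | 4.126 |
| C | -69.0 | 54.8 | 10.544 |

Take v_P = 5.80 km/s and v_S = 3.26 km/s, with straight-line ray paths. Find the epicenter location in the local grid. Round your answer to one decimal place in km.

Distance from S−P lag: d = Δt · v_P v_S / (v_P − v_S) = Δt · (5.80·3.26)/(5.80−3.26) ≈ 7.4441·Δt.
So d_A = 166.81, d_B = 30.71, d_C = 78.49 km.
Circle about each station: (x − 67.5)² + (y − 40.4)² = 166.81²; (x + 59.3)² + (y + 33.9)² = 30.71²; (x + 69.0)² + (y − 54.8)² = 78.49².
Subtracting the A equation from the B and C equations removes the quadratic terms:
-253.6 x − 148.6 y = 25359.76
-273.0 x + 28.8 y = 23240.53
Solving the 2×2 system: x ≈ -87.4, y ≈ -21.5 km.
Check against A (with the unrounded x, y): √((x − 67.5)²+(y − 40.4)²) = 166.81 ≈ 166.81 km. ✓

(-87.4, -21.5)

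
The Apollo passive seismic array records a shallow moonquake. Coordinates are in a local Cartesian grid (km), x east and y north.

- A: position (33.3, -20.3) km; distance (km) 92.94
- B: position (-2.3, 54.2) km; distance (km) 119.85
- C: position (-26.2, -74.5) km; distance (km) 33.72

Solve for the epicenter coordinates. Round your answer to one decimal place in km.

Circle about each station: (x − 33.3)² + (y + 20.3)² = 92.94²; (x + 2.3)² + (y − 54.2)² = 119.85²; (x + 26.2)² + (y + 74.5)² = 33.72².
Subtracting pairs of circle equations eliminates x²+y² and gives linear equations (the radical axes):
-71.2 x + 149.0 y = -4304.23
-119.0 x − 108.4 y = 12216.52
Solving the 2×2 system: x ≈ -53.2, y ≈ -54.3 km.

(-53.2, -54.3)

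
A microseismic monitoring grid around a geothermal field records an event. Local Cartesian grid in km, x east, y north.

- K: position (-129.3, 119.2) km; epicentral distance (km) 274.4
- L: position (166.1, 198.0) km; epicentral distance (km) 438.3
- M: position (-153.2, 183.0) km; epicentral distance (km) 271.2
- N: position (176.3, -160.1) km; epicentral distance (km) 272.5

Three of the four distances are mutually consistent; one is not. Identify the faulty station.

Solve using three stations at a time. Using K, L, N (subtract circle equations pairwise → linear system) gives (x, y) ≈ (-96.1, -153.2).
Distances from that point to each station vs reported:
  K: calculated 274.4 vs reported 274.4 → residual 0.0 km
  L: calculated 438.3 vs reported 438.3 → residual 0.0 km
  M: calculated 341.0 vs reported 271.2 → residual 69.8 km
  N: calculated 272.5 vs reported 272.5 → residual 0.0 km
K, L, N are mutually consistent (residuals ≈ 0); M is off by 69.8 km.

M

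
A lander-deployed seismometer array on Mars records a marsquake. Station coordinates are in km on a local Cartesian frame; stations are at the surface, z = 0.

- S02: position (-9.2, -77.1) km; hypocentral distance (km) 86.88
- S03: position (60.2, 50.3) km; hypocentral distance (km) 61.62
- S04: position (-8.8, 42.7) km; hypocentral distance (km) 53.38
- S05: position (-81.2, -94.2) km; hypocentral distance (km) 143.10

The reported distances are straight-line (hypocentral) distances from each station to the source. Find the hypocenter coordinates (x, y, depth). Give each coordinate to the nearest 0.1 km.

x ≈ 23.7 km, y ≈ 2.3 km, depth ≈ 12.7 km

Each station gives a sphere (x−x_i)² + (y−y_i)² + z² = d_i² (stations at z=0).
Subtracting the S02 sphere from S03 and S04: z² cancels, leaving linear equations in x and y:
138.8 x + 254.8 y = 3876.19
0.8 x + 239.6 y = 570.39
Solving: x ≈ 23.702, y ≈ 2.301 km (keep extra digits for the depth step; rounded: 23.7, 2.3).
Then from the S02 sphere: z² = 86.88² − (x + 9.2)² − (y + 77.1)² with x = 23.702, y = 2.301, so z ≈ 12.691 ≈ 12.7 km.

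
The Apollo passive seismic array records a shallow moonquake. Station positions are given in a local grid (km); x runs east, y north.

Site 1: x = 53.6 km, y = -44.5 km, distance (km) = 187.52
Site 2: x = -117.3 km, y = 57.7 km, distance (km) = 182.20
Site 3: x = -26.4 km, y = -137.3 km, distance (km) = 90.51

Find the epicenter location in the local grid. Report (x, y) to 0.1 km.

x ≈ -116.0 km, y ≈ -124.5 km

Circle about each station: (x − 53.6)² + (y + 44.5)² = 187.52²; (x + 117.3)² + (y − 57.7)² = 182.20²; (x + 26.4)² + (y + 137.3)² = 90.51².
Subtracting pairs of circle equations eliminates x²+y² and gives linear equations (the radical axes):
-341.8 x + 204.4 y = 14202.28
-160.0 x − 185.6 y = 41666.73
Solving the 2×2 system: x ≈ -116.0, y ≈ -124.5 km.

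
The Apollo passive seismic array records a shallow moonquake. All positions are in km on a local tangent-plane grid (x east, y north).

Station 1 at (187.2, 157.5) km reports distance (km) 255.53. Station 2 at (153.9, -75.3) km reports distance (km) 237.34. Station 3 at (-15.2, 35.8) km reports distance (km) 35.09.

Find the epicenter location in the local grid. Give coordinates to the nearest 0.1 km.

Circle about each station: (x − 187.2)² + (y − 157.5)² = 255.53²; (x − 153.9)² + (y + 75.3)² = 237.34²; (x + 15.2)² + (y − 35.8)² = 35.09².
Subtracting pairs of circle equations eliminates x²+y² and gives linear equations (the radical axes):
-66.6 x − 465.6 y = -21529.48
-404.8 x − 243.4 y = 5726.86
Solving the 2×2 system: x ≈ -45.9, y ≈ 52.8 km.

-45.9 km east, 52.8 km north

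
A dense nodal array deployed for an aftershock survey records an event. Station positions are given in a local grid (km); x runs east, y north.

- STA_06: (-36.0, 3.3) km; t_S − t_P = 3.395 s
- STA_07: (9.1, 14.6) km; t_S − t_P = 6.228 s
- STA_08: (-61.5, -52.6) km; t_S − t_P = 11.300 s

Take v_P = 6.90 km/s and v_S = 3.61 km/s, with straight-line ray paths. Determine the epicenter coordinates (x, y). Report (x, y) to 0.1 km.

Distance from S−P lag: d = Δt · v_P v_S / (v_P − v_S) = Δt · (6.90·3.61)/(6.90−3.61) ≈ 7.5711·Δt.
So d_STA_06 = 25.70, d_STA_07 = 47.15, d_STA_08 = 85.55 km.
Circle about each station: (x + 36.0)² + (y − 3.3)² = 25.70²; (x − 9.1)² + (y − 14.6)² = 47.15²; (x + 61.5)² + (y + 52.6)² = 85.55².
Subtracting the STA_06 equation from the STA_07 and STA_08 equations removes the quadratic terms:
90.2 x + 22.6 y = -2573.55
-51.0 x − 111.8 y = -1416.19
Solving the 2×2 system: x ≈ -35.8, y ≈ 29.0 km.

x ≈ -35.8 km, y ≈ 29.0 km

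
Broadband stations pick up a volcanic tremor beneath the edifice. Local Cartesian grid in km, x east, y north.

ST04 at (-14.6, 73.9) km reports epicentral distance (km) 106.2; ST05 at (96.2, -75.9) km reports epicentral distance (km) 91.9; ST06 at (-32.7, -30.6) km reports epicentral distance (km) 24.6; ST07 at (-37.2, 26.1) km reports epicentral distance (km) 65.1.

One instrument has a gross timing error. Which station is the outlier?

ST05

Solve using three stations at a time. Using ST04, ST06, ST07 (subtract circle equations pairwise → linear system) gives (x, y) ≈ (-7.9, -32.1).
Distances from that point to each station vs reported:
  ST04: calculated 106.3 vs reported 106.2 → residual 0.1 km
  ST05: calculated 113.0 vs reported 91.9 → residual 21.1 km
  ST06: calculated 24.8 vs reported 24.6 → residual 0.2 km
  ST07: calculated 65.2 vs reported 65.1 → residual 0.1 km
ST04, ST06, ST07 are mutually consistent (residuals ≈ 0); ST05 is off by 21.1 km.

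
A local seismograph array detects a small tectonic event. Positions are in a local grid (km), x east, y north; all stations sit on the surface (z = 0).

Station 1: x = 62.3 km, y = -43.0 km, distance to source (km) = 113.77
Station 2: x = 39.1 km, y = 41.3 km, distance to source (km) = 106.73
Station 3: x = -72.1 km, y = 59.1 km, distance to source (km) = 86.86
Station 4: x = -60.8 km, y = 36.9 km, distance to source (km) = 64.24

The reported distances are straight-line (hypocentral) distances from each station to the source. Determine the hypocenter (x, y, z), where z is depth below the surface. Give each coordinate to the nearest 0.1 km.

Each station gives a sphere (x−x_i)² + (y−y_i)² + z² = d_i² (stations at z=0).
Subtracting the Station 1 sphere from Station 2 and Station 3: z² cancels, leaving linear equations in x and y:
-46.4 x + 168.6 y = -943.47
-268.8 x + 204.2 y = 8359.88
Solving: x ≈ -44.696, y ≈ -17.897 km (keep extra digits for the depth step; rounded: -44.7, -17.9).
Then from the Station 1 sphere: z² = 113.77² − (x − 62.3)² − (y + 43.0)² with x = -44.696, y = -17.897, so z ≈ 29.416 ≈ 29.4 km.
Check against Station 4 (with the unrounded solution): distance 64.24 ≈ 64.24 km. ✓

x ≈ -44.7 km, y ≈ -17.9 km, depth ≈ 29.4 km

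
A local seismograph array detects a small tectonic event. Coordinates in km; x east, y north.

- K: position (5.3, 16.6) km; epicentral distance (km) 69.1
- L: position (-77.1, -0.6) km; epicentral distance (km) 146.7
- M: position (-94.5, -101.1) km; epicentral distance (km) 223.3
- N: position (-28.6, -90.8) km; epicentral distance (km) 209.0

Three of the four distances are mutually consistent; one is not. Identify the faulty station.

Solve using three stations at a time. Using K, L, M (subtract circle equations pairwise → linear system) gives (x, y) ≈ (53.6, 66.0).
Distances from that point to each station vs reported:
  K: calculated 69.1 vs reported 69.1 → residual 0.0 km
  L: calculated 146.7 vs reported 146.7 → residual 0.0 km
  M: calculated 223.3 vs reported 223.3 → residual 0.0 km
  N: calculated 177.1 vs reported 209.0 → residual 31.9 km
K, L, M are mutually consistent (residuals ≈ 0); N is off by 31.9 km.

N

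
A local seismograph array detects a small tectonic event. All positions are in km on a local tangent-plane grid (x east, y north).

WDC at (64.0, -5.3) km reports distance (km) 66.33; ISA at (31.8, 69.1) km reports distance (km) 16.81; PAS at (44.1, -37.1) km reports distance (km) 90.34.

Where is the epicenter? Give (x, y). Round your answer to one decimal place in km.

31.1 km east, 52.3 km north

Circle about each station: (x − 64.0)² + (y + 5.3)² = 66.33²; (x − 31.8)² + (y − 69.1)² = 16.81²; (x − 44.1)² + (y + 37.1)² = 90.34².
Subtracting the WDC equation from the ISA and PAS equations removes the quadratic terms:
-64.4 x + 148.8 y = 5779.05
-39.8 x − 63.6 y = -4564.52
Solving the 2×2 system: x ≈ 31.1, y ≈ 52.3 km.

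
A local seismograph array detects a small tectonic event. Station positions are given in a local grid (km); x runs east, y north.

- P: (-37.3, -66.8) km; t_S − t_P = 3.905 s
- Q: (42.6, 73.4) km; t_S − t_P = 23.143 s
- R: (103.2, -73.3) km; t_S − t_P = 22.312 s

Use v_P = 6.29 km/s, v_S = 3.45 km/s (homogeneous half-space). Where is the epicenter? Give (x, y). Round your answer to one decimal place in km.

Distance from S−P lag: d = Δt · v_P v_S / (v_P − v_S) = Δt · (6.29·3.45)/(6.29−3.45) ≈ 7.6410·Δt.
So d_P = 29.84, d_Q = 176.84, d_R = 170.49 km.
Circle about each station: (x + 37.3)² + (y + 66.8)² = 29.84²; (x − 42.6)² + (y − 73.4)² = 176.84²; (x − 103.2)² + (y + 73.3)² = 170.49².
Subtracting pairs of circle equations eliminates x²+y² and gives linear equations (the radical axes):
159.8 x + 280.4 y = -29033.17
281.0 x − 13.0 y = -18006.81
Solving the 2×2 system: x ≈ -67.1, y ≈ -65.3 km.
Check against P (with the unrounded x, y): √((x + 37.3)²+(y + 66.8)²) = 29.84 ≈ 29.84 km. ✓

x ≈ -67.1 km, y ≈ -65.3 km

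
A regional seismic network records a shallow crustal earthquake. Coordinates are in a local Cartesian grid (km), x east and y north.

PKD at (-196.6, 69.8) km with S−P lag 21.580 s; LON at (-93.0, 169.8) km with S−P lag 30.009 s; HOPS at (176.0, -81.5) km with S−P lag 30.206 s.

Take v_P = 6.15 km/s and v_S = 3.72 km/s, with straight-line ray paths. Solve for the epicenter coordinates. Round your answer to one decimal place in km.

(-106.7, -112.4)

Distance from S−P lag: d = Δt · v_P v_S / (v_P − v_S) = Δt · (6.15·3.72)/(6.15−3.72) ≈ 9.4148·Δt.
So d_PKD = 203.17, d_LON = 282.53, d_HOPS = 284.38 km.
Circle about each station: (x + 196.6)² + (y − 69.8)² = 203.17²; (x + 93.0)² + (y − 169.8)² = 282.53²; (x − 176.0)² + (y + 81.5)² = 284.38².
Subtracting pairs of circle equations eliminates x²+y² and gives linear equations (the radical axes):
207.2 x + 200.0 y = -44587.71
745.2 x − 302.6 y = -45499.29
Solving the 2×2 system: x ≈ -106.7, y ≈ -112.4 km.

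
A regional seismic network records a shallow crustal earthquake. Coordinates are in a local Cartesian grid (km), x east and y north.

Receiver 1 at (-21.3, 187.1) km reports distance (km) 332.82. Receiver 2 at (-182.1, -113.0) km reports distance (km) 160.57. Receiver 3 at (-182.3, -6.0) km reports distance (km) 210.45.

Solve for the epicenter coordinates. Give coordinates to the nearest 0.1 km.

Circle about each station: (x + 21.3)² + (y − 187.1)² = 332.82²; (x + 182.1)² + (y + 113.0)² = 160.57²; (x + 182.3)² + (y + 6.0)² = 210.45².
Subtracting the Receiver 1 equation from the Receiver 2 and Receiver 3 equations removes the quadratic terms:
-321.6 x − 600.2 y = 95455.74
-322.0 x − 386.2 y = 64289.14
Solving the 2×2 system: x ≈ -24.9, y ≈ -145.7 km.
Check against Receiver 1 (with the unrounded x, y): √((x + 21.3)²+(y − 187.1)²) = 332.80 ≈ 332.82 km. ✓

(-24.9, -145.7)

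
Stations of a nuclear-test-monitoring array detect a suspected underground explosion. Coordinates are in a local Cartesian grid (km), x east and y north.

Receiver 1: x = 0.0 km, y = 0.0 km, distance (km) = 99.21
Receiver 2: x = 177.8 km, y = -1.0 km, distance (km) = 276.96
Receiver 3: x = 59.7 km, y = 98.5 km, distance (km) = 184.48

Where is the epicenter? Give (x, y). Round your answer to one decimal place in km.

Circle about each station: x² + y² = 99.21²; (x − 177.8)² + (y + 1.0)² = 276.96²; (x − 59.7)² + (y − 98.5)² = 184.48².
Subtracting the Receiver 1 equation from the Receiver 2 and Receiver 3 equations removes the quadratic terms:
355.6 x − 2.0 y = -35250.38
119.4 x + 197.0 y = -10923.91
Solving the 2×2 system: x ≈ -99.1, y ≈ 4.6 km.
Check against Receiver 1 (with the unrounded x, y): √(x²+y²) = 99.21 ≈ 99.21 km. ✓

(-99.1, 4.6)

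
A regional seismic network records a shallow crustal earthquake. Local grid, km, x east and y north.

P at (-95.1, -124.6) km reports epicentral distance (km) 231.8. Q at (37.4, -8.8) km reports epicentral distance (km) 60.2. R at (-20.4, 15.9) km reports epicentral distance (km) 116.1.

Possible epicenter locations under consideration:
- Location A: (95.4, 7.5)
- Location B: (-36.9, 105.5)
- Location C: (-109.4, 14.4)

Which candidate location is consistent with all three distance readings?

For each candidate, compare |candidate − station| to the reported distance:
Location A: residuals P 0.0, Q 0.0, R 0.0 → max 0.0 km
Location B: residuals P 5.5, Q 76.1, R 25.0 → max 76.1 km
Location C: residuals P 92.1, Q 88.4, R 27.1 → max 92.1 km
Only Location A has all residuals ≈ 0.

Location A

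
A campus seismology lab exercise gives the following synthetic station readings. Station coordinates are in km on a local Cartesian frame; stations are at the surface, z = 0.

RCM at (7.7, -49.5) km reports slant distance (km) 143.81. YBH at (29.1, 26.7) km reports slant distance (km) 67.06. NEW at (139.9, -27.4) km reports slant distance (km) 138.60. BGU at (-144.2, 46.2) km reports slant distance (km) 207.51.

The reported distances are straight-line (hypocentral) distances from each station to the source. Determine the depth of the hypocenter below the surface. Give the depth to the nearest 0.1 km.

19.7 km

Each station gives a sphere (x−x_i)² + (y−y_i)² + z² = d_i² (stations at z=0).
Subtracting the RCM sphere from YBH and NEW: z² cancels, leaving linear equations in x and y:
42.8 x + 152.4 y = 15234.43
264.4 x + 44.2 y = 19284.59
Solving: x ≈ 58.996, y ≈ 83.395 km (keep extra digits for the depth step; rounded: 59.0, 83.4).
Then from the RCM sphere: z² = 143.81² − (x − 7.7)² − (y + 49.5)² with x = 58.996, y = 83.395, so z ≈ 19.722 ≈ 19.7 km.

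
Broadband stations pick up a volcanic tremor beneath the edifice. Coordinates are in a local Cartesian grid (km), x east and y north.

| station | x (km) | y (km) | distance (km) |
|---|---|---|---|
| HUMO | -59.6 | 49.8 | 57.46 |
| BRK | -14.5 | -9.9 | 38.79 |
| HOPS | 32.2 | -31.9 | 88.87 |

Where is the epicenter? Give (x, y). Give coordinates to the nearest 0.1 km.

Circle about each station: (x + 59.6)² + (y − 49.8)² = 57.46²; (x + 14.5)² + (y + 9.9)² = 38.79²; (x − 32.2)² + (y + 31.9)² = 88.87².
Subtracting the HUMO equation from the BRK and HOPS equations removes the quadratic terms:
90.2 x − 119.4 y = -3926.95
183.6 x − 163.4 y = -8573.98
Solving the 2×2 system: x ≈ -53.2, y ≈ -7.3 km.

-53.2 km east, -7.3 km north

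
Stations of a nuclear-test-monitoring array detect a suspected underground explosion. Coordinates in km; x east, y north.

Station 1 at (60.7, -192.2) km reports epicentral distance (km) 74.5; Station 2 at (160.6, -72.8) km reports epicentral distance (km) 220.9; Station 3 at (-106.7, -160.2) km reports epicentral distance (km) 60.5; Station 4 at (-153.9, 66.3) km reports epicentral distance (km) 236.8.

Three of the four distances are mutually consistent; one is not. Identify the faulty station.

Solve using three stations at a time. Using Station 2, Station 3, Station 4 (subtract circle equations pairwise → linear system) gives (x, y) ≈ (-48.0, -145.5).
Distances from that point to each station vs reported:
  Station 1: calculated 118.3 vs reported 74.5 → residual 43.8 km
  Station 2: calculated 220.9 vs reported 220.9 → residual 0.0 km
  Station 3: calculated 60.5 vs reported 60.5 → residual 0.0 km
  Station 4: calculated 236.8 vs reported 236.8 → residual 0.0 km
Station 2, Station 3, Station 4 are mutually consistent (residuals ≈ 0); Station 1 is off by 43.8 km.

Station 1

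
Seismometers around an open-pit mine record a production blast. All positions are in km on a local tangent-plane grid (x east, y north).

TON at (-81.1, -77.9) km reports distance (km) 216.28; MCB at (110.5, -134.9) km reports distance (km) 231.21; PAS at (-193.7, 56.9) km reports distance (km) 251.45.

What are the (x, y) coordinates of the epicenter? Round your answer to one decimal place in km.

x ≈ 55.6 km, y ≈ 89.7 km

Circle about each station: (x + 81.1)² + (y + 77.9)² = 216.28²; (x − 110.5)² + (y + 134.9)² = 231.21²; (x + 193.7)² + (y − 56.9)² = 251.45².
Subtracting the TON equation from the MCB and PAS equations removes the quadratic terms:
383.2 x − 114.0 y = 11081.61
-225.2 x + 269.6 y = 11661.62
Solving the 2×2 system: x ≈ 55.6, y ≈ 89.7 km.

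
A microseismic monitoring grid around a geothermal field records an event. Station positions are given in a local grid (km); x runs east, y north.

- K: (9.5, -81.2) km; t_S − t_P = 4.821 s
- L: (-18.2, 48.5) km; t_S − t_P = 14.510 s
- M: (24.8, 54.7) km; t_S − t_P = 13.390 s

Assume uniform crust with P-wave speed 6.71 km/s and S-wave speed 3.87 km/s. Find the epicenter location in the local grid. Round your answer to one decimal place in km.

Distance from S−P lag: d = Δt · v_P v_S / (v_P − v_S) = Δt · (6.71·3.87)/(6.71−3.87) ≈ 9.1436·Δt.
So d_K = 44.08, d_L = 132.67, d_M = 122.43 km.
Circle about each station: (x − 9.5)² + (y + 81.2)² = 44.08²; (x + 18.2)² + (y − 48.5)² = 132.67²; (x − 24.8)² + (y − 54.7)² = 122.43².
Subtracting the K equation from the L and M equations removes the quadratic terms:
-55.4 x + 259.4 y = -19658.48
30.6 x + 271.8 y = -16122.62
Solving the 2×2 system: x ≈ 50.5, y ≈ -65.0 km.
Check against K (with the unrounded x, y): √((x − 9.5)²+(y + 81.2)²) = 44.07 ≈ 44.08 km. ✓

50.5 km east, -65.0 km north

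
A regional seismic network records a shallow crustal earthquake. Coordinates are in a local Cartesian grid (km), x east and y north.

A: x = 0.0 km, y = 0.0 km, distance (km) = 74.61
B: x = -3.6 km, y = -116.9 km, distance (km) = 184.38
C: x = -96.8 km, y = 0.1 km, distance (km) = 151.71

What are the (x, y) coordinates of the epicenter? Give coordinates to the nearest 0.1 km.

Circle about each station: x² + y² = 74.61²; (x + 3.6)² + (y + 116.9)² = 184.38²; (x + 96.8)² + (y − 0.1)² = 151.71².
Subtracting pairs of circle equations eliminates x²+y² and gives linear equations (the radical axes):
-7.2 x − 233.8 y = -14750.76
-193.6 x + 0.2 y = -8079.02
Solving the 2×2 system: x ≈ 41.8, y ≈ 61.8 km.

41.8 km east, 61.8 km north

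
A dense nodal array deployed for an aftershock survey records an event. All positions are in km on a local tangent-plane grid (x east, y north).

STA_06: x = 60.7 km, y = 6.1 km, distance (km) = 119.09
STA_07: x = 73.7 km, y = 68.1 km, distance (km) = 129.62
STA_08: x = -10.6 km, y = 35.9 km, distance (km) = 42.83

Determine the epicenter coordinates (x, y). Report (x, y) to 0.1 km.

x ≈ -53.1 km, y ≈ 41.2 km

Circle about each station: (x − 60.7)² + (y − 6.1)² = 119.09²; (x − 73.7)² + (y − 68.1)² = 129.62²; (x + 10.6)² + (y − 35.9)² = 42.83².
Subtracting pairs of circle equations eliminates x²+y² and gives linear equations (the radical axes):
26.0 x + 124.0 y = 3728.68
-142.6 x + 59.6 y = 10027.49
Solving the 2×2 system: x ≈ -53.1, y ≈ 41.2 km.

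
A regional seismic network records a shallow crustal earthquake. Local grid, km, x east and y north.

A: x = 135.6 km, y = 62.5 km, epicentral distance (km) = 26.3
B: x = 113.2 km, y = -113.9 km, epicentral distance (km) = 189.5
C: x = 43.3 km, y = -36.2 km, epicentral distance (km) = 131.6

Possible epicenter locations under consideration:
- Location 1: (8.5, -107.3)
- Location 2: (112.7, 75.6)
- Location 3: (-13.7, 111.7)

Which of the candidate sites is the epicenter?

Location 2

For each candidate, compare |candidate − station| to the reported distance:
Location 1: residuals A 185.8, B 84.6, C 52.4 → max 185.8 km
Location 2: residuals A 0.1, B 0.0, C 0.0 → max 0.1 km
Location 3: residuals A 130.9, B 69.3, C 26.9 → max 130.9 km
Only Location 2 has all residuals ≈ 0.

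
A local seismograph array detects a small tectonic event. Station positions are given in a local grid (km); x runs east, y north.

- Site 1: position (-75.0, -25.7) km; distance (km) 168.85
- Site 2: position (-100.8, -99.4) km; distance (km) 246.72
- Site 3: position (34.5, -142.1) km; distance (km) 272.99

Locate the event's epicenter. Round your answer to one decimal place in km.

-5.1 km east, 128.0 km north

Circle about each station: (x + 75.0)² + (y + 25.7)² = 168.85²; (x + 100.8)² + (y + 99.4)² = 246.72²; (x − 34.5)² + (y + 142.1)² = 272.99².
Subtracting the Site 1 equation from the Site 2 and Site 3 equations removes the quadratic terms:
-51.6 x − 147.4 y = -18604.93
219.0 x − 232.8 y = -30916.05
Solving the 2×2 system: x ≈ -5.1, y ≈ 128.0 km.
Check against Site 1 (with the unrounded x, y): √((x + 75.0)²+(y + 25.7)²) = 168.85 ≈ 168.85 km. ✓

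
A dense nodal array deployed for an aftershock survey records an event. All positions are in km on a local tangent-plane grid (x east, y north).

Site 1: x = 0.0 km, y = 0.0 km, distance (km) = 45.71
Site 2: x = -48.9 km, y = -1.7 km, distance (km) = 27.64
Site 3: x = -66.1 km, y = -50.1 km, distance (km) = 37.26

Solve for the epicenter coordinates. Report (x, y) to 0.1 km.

-37.1 km east, -26.7 km north

Circle about each station: x² + y² = 45.71²; (x + 48.9)² + (y + 1.7)² = 27.64²; (x + 66.1)² + (y + 50.1)² = 37.26².
Subtracting the Site 1 equation from the Site 2 and Site 3 equations removes the quadratic terms:
-97.8 x − 3.4 y = 3719.53
-132.2 x − 100.2 y = 7580.32
Solving the 2×2 system: x ≈ -37.1, y ≈ -26.7 km.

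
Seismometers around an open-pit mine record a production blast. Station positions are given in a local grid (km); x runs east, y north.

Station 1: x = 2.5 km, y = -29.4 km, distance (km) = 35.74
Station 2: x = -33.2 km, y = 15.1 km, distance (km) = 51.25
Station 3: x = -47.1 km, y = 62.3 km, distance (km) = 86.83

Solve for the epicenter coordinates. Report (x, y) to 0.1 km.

x ≈ 16.7 km, y ≈ 3.4 km

Circle about each station: (x − 2.5)² + (y + 29.4)² = 35.74²; (x + 33.2)² + (y − 15.1)² = 51.25²; (x + 47.1)² + (y − 62.3)² = 86.83².
Subtracting the Station 1 equation from the Station 2 and Station 3 equations removes the quadratic terms:
-71.4 x + 89.0 y = -889.57
-99.2 x + 183.4 y = -1033.01
Solving the 2×2 system: x ≈ 16.7, y ≈ 3.4 km.
Check against Station 1 (with the unrounded x, y): √((x − 2.5)²+(y + 29.4)²) = 35.74 ≈ 35.74 km. ✓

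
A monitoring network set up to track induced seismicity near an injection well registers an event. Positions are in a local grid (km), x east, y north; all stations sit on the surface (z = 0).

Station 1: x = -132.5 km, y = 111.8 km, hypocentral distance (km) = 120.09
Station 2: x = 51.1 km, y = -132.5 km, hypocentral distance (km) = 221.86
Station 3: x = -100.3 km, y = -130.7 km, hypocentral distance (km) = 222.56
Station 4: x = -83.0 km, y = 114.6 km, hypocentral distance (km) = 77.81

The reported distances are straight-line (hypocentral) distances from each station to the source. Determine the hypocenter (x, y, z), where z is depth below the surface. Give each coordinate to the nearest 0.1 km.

Each station gives a sphere (x−x_i)² + (y−y_i)² + z² = d_i² (stations at z=0).
Subtracting the Station 1 sphere from Station 2 and Station 3: z² cancels, leaving linear equations in x and y:
367.2 x − 488.6 y = -44688.28
64.4 x − 485.0 y = -38024.26
Solving: x ≈ -21.109, y ≈ 75.598 km (keep extra digits for the depth step; rounded: -21.1, 75.6).
Then from the Station 1 sphere: z² = 120.09² − (x + 132.5)² − (y − 111.8)² with x = -21.109, y = 75.598, so z ≈ 26.515 ≈ 26.5 km.
Check against Station 4 (with the unrounded solution): distance 77.81 ≈ 77.81 km. ✓

x ≈ -21.1 km, y ≈ 75.6 km, depth ≈ 26.5 km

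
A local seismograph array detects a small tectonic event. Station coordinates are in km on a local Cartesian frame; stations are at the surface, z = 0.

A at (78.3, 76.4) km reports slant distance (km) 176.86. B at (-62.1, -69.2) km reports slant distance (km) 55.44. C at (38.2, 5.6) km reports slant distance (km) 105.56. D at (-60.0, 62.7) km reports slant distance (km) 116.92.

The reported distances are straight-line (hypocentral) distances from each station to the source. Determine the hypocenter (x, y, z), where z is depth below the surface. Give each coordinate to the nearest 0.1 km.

Each station gives a sphere (x−x_i)² + (y−y_i)² + z² = d_i² (stations at z=0).
Subtracting the A sphere from B and C: z² cancels, leaving linear equations in x and y:
-280.8 x − 291.2 y = 24883.07
-80.2 x − 141.6 y = 9659.30
Solving: x ≈ -43.314, y ≈ -43.683 km (keep extra digits for the depth step; rounded: -43.3, -43.7).
Then from the A sphere: z² = 176.86² − (x − 78.3)² − (y − 76.4)² with x = -43.314, y = -43.683, so z ≈ 45.493 ≈ 45.5 km.
Check against D (with the unrounded solution): distance 116.90 ≈ 116.92 km. ✓

(-43.3, -43.7, 45.5)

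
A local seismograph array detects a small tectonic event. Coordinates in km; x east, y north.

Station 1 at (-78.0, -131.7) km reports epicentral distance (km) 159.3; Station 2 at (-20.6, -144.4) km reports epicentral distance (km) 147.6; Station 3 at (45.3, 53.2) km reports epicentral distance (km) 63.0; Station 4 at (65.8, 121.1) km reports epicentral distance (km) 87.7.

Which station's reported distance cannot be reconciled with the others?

Station 4

Solve using three stations at a time. Using Station 1, Station 2, Station 3 (subtract circle equations pairwise → linear system) gives (x, y) ≈ (12.4, -0.5).
Distances from that point to each station vs reported:
  Station 1: calculated 159.3 vs reported 159.3 → residual 0.0 km
  Station 2: calculated 147.6 vs reported 147.6 → residual 0.0 km
  Station 3: calculated 63.0 vs reported 63.0 → residual 0.0 km
  Station 4: calculated 132.8 vs reported 87.7 → residual 45.1 km
Station 1, Station 2, Station 3 are mutually consistent (residuals ≈ 0); Station 4 is off by 45.1 km.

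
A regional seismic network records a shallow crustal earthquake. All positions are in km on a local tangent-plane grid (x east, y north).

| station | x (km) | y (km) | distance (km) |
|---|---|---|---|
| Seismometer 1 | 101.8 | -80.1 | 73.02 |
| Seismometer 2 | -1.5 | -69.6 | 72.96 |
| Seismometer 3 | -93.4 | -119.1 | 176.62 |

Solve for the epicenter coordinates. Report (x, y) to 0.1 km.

Circle about each station: (x − 101.8)² + (y + 80.1)² = 73.02²; (x + 1.5)² + (y + 69.6)² = 72.96²; (x + 93.4)² + (y + 119.1)² = 176.62².
Subtracting the Seismometer 1 equation from the Seismometer 2 and Seismometer 3 equations removes the quadratic terms:
-206.6 x + 21.0 y = -11924.08
-390.4 x − 78.0 y = -19733.58
Solving the 2×2 system: x ≈ 55.3, y ≈ -23.8 km.

(55.3, -23.8)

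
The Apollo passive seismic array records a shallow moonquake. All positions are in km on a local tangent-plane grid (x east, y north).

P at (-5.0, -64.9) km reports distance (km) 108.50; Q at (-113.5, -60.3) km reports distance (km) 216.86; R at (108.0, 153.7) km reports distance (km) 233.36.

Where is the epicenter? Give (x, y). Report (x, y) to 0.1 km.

102.5 km east, -79.6 km north

Circle about each station: (x + 5.0)² + (y + 64.9)² = 108.50²; (x + 113.5)² + (y + 60.3)² = 216.86²; (x − 108.0)² + (y − 153.7)² = 233.36².
Subtracting the P equation from the Q and R equations removes the quadratic terms:
-217.0 x + 9.2 y = -22974.68
226.0 x + 437.2 y = -11633.96
Solving the 2×2 system: x ≈ 102.5, y ≈ -79.6 km.
Check against P (with the unrounded x, y): √((x + 5.0)²+(y + 64.9)²) = 108.50 ≈ 108.50 km. ✓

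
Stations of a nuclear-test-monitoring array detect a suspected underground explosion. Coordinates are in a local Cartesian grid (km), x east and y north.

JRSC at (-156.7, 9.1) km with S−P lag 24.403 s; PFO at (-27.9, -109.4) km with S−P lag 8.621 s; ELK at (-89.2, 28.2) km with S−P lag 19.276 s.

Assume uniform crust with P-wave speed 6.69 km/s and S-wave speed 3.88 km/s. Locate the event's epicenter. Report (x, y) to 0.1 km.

Distance from S−P lag: d = Δt · v_P v_S / (v_P − v_S) = Δt · (6.69·3.88)/(6.69−3.88) ≈ 9.2374·Δt.
So d_JRSC = 225.42, d_PFO = 79.64, d_ELK = 178.06 km.
Circle about each station: (x + 156.7)² + (y − 9.1)² = 225.42²; (x + 27.9)² + (y + 109.4)² = 79.64²; (x + 89.2)² + (y − 28.2)² = 178.06².
Subtracting the JRSC equation from the PFO and ELK equations removes the quadratic terms:
257.6 x − 237.0 y = 32580.72
135.0 x + 38.2 y = 3222.99
Solving the 2×2 system: x ≈ 48.0, y ≈ -85.3 km.

48.0 km east, -85.3 km north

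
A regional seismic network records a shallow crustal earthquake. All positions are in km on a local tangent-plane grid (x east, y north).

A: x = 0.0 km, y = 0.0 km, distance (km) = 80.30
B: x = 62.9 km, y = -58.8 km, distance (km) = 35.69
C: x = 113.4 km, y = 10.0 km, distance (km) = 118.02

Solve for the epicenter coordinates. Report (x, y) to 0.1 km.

x ≈ 30.7 km, y ≈ -74.2 km

Circle about each station: x² + y² = 80.30²; (x − 62.9)² + (y + 58.8)² = 35.69²; (x − 113.4)² + (y − 10.0)² = 118.02².
Subtracting pairs of circle equations eliminates x²+y² and gives linear equations (the radical axes):
125.8 x − 117.6 y = 12588.16
226.8 x + 20.0 y = 5478.93
Solving the 2×2 system: x ≈ 30.7, y ≈ -74.2 km.
Check against A (with the unrounded x, y): √(x²+y²) = 80.30 ≈ 80.30 km. ✓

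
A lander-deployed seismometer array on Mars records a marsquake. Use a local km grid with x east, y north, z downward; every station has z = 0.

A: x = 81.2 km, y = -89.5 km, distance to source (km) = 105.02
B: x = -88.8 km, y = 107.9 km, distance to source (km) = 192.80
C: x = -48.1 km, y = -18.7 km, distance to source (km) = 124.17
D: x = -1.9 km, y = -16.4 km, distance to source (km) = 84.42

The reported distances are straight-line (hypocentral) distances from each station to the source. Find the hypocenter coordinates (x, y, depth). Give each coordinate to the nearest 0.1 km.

Each station gives a sphere (x−x_i)² + (y−y_i)² + z² = d_i² (stations at z=0).
Subtracting the A sphere from B and C: z² cancels, leaving linear equations in x and y:
-340.0 x + 394.8 y = -21218.48
-258.6 x + 141.6 y = -16329.38
Solving: x ≈ 63.804, y ≈ 1.203 km (keep extra digits for the depth step; rounded: 63.8, 1.2).
Then from the A sphere: z² = 105.02² − (x − 81.2)² − (y + 89.5)² with x = 63.804, y = 1.203, so z ≈ 49.995 ≈ 50.0 km.
Check against D (with the unrounded solution): distance 84.42 ≈ 84.42 km. ✓

x ≈ 63.8 km, y ≈ 1.2 km, depth ≈ 50.0 km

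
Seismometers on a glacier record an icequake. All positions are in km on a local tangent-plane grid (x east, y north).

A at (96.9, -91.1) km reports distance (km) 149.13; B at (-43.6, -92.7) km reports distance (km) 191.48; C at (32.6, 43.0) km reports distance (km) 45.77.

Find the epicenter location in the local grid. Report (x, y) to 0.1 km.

Circle about each station: (x − 96.9)² + (y + 91.1)² = 149.13²; (x + 43.6)² + (y + 92.7)² = 191.48²; (x − 32.6)² + (y − 43.0)² = 45.77².
Subtracting the A equation from the B and C equations removes the quadratic terms:
-281.0 x − 3.2 y = -21619.40
-128.6 x + 268.2 y = 5367.80
Solving the 2×2 system: x ≈ 76.3, y ≈ 56.6 km.

76.3 km east, 56.6 km north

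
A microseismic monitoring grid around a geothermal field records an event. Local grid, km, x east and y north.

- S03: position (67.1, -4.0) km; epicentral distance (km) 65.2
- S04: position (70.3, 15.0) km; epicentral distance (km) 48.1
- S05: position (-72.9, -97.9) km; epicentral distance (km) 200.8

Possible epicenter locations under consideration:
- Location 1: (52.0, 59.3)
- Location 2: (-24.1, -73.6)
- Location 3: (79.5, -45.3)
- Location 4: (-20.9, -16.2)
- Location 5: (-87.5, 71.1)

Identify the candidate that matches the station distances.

For each candidate, compare |candidate − station| to the reported distance:
Location 1: residuals S03 0.1, S04 0.2, S05 0.0 → max 0.2 km
Location 2: residuals S03 49.5, S04 81.4, S05 146.3 → max 146.3 km
Location 3: residuals S03 22.1, S04 12.9, S05 39.6 → max 39.6 km
Location 4: residuals S03 23.6, S04 48.3, S05 104.0 → max 104.0 km
Location 5: residuals S03 106.7, S04 119.4, S05 31.2 → max 119.4 km
Only Location 1 has all residuals ≈ 0.

Location 1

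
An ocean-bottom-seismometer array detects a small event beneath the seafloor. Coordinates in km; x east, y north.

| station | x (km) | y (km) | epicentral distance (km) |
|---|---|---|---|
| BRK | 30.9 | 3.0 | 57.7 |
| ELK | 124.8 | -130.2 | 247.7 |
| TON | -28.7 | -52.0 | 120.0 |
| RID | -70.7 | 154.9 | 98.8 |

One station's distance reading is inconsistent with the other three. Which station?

Solve using three stations at a time. Using ELK, TON, RID (subtract circle equations pairwise → linear system) gives (x, y) ≈ (-23.9, 67.9).
Distances from that point to each station vs reported:
  BRK: calculated 84.9 vs reported 57.7 → residual 27.2 km
  ELK: calculated 247.7 vs reported 247.7 → residual 0.0 km
  TON: calculated 120.0 vs reported 120.0 → residual 0.0 km
  RID: calculated 98.8 vs reported 98.8 → residual 0.0 km
ELK, TON, RID are mutually consistent (residuals ≈ 0); BRK is off by 27.2 km.

BRK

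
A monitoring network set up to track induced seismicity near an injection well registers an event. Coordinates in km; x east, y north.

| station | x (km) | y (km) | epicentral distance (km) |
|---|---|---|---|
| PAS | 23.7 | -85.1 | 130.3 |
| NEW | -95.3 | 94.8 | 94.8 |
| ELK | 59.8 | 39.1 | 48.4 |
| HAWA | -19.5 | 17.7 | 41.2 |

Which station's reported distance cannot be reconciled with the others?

NEW

Solve using three stations at a time. Using PAS, ELK, HAWA (subtract circle equations pairwise → linear system) gives (x, y) ≈ (11.7, 44.7).
Distances from that point to each station vs reported:
  PAS: calculated 130.3 vs reported 130.3 → residual 0.0 km
  NEW: calculated 118.2 vs reported 94.8 → residual 23.4 km
  ELK: calculated 48.4 vs reported 48.4 → residual 0.0 km
  HAWA: calculated 41.2 vs reported 41.2 → residual 0.0 km
PAS, ELK, HAWA are mutually consistent (residuals ≈ 0); NEW is off by 23.4 km.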